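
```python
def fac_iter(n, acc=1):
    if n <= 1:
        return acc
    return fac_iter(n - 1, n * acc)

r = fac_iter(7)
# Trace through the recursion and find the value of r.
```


fac_iter(7, 1)
= fac_iter(6, 7 * 1) = fac_iter(6, 7)
= fac_iter(5, 6 * 7) = fac_iter(5, 42)
= fac_iter(4, 5 * 42) = fac_iter(4, 210)
= fac_iter(3, 4 * 210) = fac_iter(3, 840)
= fac_iter(2, 3 * 840) = fac_iter(2, 2520)
= fac_iter(1, 2 * 2520) = fac_iter(1, 5040)
n <= 1, return acc = 5040


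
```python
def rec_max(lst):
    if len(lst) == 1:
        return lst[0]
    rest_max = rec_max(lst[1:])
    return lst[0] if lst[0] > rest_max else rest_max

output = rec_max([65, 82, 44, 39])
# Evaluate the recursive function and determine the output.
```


rec_max([65, 82, 44, 39])
= compare 65 with rec_max([82, 44, 39])
= compare 82 with rec_max([44, 39])
= compare 44 with rec_max([39])
Base: rec_max([39]) = 39
compare 44 with 39: max = 44
compare 82 with 44: max = 82
compare 65 with 82: max = 82
= 82


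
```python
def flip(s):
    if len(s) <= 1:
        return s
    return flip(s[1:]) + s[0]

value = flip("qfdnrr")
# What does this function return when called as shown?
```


flip("qfdnrr")
= flip("fdnrr") + "q"
= flip("dnrr") + "f" + "q"
= flip("nrr") + "d" + "f" + "q"
= flip("rr") + "n" + "d" + "f" + "q"
= flip("r") + "r" + "n" + "d" + "f" + "q"
= "r" + "r" + "n" + "d" + "f" + "q"
= "rrndfq"


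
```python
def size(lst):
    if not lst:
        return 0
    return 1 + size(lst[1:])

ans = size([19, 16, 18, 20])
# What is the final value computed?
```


size([19, 16, 18, 20])
= 1 + size([16, 18, 20])
= 1 + 1 + size([18, 20])
= 1 + 1 + 1 + size([20])
= 1 + 1 + 1 + 1 + size([])
= 1 + 1 + 1 + 1 + 0
= 4


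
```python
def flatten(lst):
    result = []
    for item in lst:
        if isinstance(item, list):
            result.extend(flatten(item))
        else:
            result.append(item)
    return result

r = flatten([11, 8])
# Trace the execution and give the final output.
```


flatten([11, 8])
Processing each element:
  11 is not a list -> append 11
  8 is not a list -> append 8
= [11, 8]


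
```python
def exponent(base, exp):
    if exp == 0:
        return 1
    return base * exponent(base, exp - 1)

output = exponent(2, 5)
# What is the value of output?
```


exponent(2, 5)
= 2 * exponent(2, 4)
= 2 * 2 * exponent(2, 3)
= 2 * 2 * 2 * exponent(2, 2)
= 2 * 2 * 2 * 2 * exponent(2, 1)
= 2 * 2 * 2 * 2 * 2 * exponent(2, 0)
= 2 * 2 * 2 * 2 * 2 * 1
= 32


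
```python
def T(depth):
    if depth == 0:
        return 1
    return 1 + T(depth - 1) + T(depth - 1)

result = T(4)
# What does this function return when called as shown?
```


T(4)
= 1 + T(3) + T(3)
= 1 + 2 * T(3)
T(k) = 2^(k+1) - 1
T(0) = 1
T(1) = 3
T(2) = 7
T(3) = 15
T(4) = 31
T(4) = 2^5 - 1 = 31


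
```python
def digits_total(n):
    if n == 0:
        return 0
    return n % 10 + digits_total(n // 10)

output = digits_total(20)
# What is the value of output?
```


digits_total(20)
= 0 + digits_total(2)
= 0 + 2 + digits_total(0)
= 0 + 2 + 0
= 2


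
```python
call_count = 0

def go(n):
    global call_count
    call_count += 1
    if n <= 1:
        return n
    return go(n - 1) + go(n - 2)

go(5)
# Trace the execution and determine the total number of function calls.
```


go(5) calls go(4) and go(3); each non-base call branches into two more.
Let C(k) = total number of calls made by go(k), including the call to go(k) itself.
Base cases: C(0) = 1, C(1) = 1
Recurrence: C(k) = 1 + C(k-1) + C(k-2)
  C(2) = 1 + C(1) + C(0) = 1 + 1 + 1 = 3
  C(3) = 1 + C(2) + C(1) = 1 + 3 + 1 = 5
  C(4) = 1 + C(3) + C(2) = 1 + 5 + 3 = 9
  C(5) = 1 + C(4) + C(3) = 1 + 9 + 5 = 15
Total calls = C(5) = 15


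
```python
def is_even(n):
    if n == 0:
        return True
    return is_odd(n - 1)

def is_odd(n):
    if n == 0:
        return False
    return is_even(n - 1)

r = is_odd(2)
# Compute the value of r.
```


is_odd(2)
= is_even(1)
= is_odd(0)
n == 0: return False
= False


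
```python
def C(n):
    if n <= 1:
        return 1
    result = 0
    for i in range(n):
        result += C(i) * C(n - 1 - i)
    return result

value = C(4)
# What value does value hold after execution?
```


C(4)
= sum of C(i) * C(4-1-i) for i in 0..3
First compute sub-values bottom-up:
  C(0) = 1, C(1) = 1
  C(2) = 1*1 + 1*1 = 2
  C(3) = 1*2 + 1*1 + 2*1 = 5
Now C(4):
  C(0)*C(3) = 1*5 = 5
  C(1)*C(2) = 1*2 = 2
  C(2)*C(1) = 2*1 = 2
  C(3)*C(0) = 5*1 = 5
= 5 + 2 + 2 + 5
= 14


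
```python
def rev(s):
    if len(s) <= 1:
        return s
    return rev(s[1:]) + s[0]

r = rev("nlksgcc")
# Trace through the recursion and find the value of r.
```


rev("nlksgcc")
= rev("lksgcc") + "n"
= rev("ksgcc") + "l" + "n"
= rev("sgcc") + "k" + "l" + "n"
= rev("gcc") + "s" + "k" + "l" + "n"
= rev("cc") + "g" + "s" + "k" + "l" + "n"
= rev("c") + "c" + "g" + "s" + "k" + "l" + "n"
= "c" + "c" + "g" + "s" + "k" + "l" + "n"
= "ccgskln"


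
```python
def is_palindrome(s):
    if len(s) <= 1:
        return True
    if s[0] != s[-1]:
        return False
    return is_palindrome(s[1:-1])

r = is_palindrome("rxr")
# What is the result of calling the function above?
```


is_palindrome("rxr")
"rxr": s[0]='r' == s[-1]='r' -> is_palindrome("x")
"x": len <= 1 -> True
= True


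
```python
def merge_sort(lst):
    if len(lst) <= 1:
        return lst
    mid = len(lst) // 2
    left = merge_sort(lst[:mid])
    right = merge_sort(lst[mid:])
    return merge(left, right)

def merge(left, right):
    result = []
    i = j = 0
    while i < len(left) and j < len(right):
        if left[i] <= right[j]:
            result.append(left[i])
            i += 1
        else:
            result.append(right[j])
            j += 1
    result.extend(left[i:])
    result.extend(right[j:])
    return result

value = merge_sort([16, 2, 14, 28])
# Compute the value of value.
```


merge_sort([16, 2, 14, 28])
Split into [16, 2] and [14, 28]
Left sorted: [2, 16]
Right sorted: [14, 28]
Merge [2, 16] and [14, 28]
= [2, 14, 16, 28]


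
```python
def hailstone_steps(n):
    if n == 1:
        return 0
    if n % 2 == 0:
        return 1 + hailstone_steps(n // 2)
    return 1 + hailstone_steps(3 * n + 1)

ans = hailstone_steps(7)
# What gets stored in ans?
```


hailstone_steps(7)
7 is odd -> 3*7+1 = 22 -> hailstone_steps(22)
22 is even -> hailstone_steps(11)
11 is odd -> 3*11+1 = 34 -> hailstone_steps(34)
34 is even -> hailstone_steps(17)
17 is odd -> 3*17+1 = 52 -> hailstone_steps(52)
52 is even -> hailstone_steps(26)
26 is even -> hailstone_steps(13)
13 is odd -> 3*13+1 = 40 -> hailstone_steps(40)
40 is even -> hailstone_steps(20)
20 is even -> hailstone_steps(10)
10 is even -> hailstone_steps(5)
5 is odd -> 3*5+1 = 16 -> hailstone_steps(16)
16 is even -> hailstone_steps(8)
8 is even -> hailstone_steps(4)
4 is even -> hailstone_steps(2)
2 is even -> hailstone_steps(1)
Reached 1 after 16 steps
= 16


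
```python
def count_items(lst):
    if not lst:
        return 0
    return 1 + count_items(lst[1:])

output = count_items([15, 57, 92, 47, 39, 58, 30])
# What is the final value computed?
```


count_items([15, 57, 92, 47, 39, 58, 30])
= 1 + count_items([57, 92, 47, 39, 58, 30])
= 1 + 1 + count_items([92, 47, 39, 58, 30])
= 1 + 1 + 1 + count_items([47, 39, 58, 30])
= 1 + 1 + 1 + 1 + count_items([39, 58, 30])
= 1 + 1 + 1 + 1 + 1 + count_items([58, 30])
= 1 + 1 + 1 + 1 + 1 + 1 + count_items([30])
= 1 + 1 + 1 + 1 + 1 + 1 + 1 + count_items([])
= 1 + 1 + 1 + 1 + 1 + 1 + 1 + 0
= 7


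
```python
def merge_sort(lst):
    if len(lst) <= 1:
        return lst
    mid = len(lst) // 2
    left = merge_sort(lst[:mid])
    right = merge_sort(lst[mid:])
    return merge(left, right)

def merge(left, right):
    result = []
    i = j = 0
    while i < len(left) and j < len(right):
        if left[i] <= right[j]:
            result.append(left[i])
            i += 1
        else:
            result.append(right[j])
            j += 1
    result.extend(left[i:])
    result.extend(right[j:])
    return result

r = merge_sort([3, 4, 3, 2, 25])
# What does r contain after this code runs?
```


merge_sort([3, 4, 3, 2, 25])
Split into [3, 4] and [3, 2, 25]
Left sorted: [3, 4]
Right sorted: [2, 3, 25]
Merge [3, 4] and [2, 3, 25]
= [2, 3, 3, 4, 25]


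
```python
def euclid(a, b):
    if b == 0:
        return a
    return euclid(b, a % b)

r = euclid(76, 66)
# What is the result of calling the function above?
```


euclid(76, 66)
= euclid(66, 76 % 66) = euclid(66, 10)
= euclid(10, 66 % 10) = euclid(10, 6)
= euclid(6, 10 % 6) = euclid(6, 4)
= euclid(4, 6 % 4) = euclid(4, 2)
= euclid(2, 4 % 2) = euclid(2, 0)
b == 0, return a = 2


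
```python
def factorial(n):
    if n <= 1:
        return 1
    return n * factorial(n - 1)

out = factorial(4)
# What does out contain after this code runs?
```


factorial(4)
= 4 * factorial(3)
= 4 * 3 * factorial(2)
= 4 * 3 * 2 * factorial(1)
= 4 * 3 * 2 * 1
= 24


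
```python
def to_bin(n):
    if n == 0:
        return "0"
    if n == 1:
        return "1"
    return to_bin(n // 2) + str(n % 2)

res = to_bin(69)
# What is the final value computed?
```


to_bin(69)
= to_bin(34) + "1"
= to_bin(17) + "0" + "1"
= to_bin(8) + "1" + "0" + "1"
= to_bin(4) + "0" + "1" + "0" + "1"
= to_bin(2) + "0" + "0" + "1" + "0" + "1"
= to_bin(1) + "0" + "0" + "0" + "1" + "0" + "1"
= "1" + "0" + "0" + "0" + "1" + "0" + "1"
= "1000101"


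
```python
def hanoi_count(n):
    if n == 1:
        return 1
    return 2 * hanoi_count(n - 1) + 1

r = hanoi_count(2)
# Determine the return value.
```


hanoi_count(2)
= 2 * hanoi_count(1) + 1
Now compute bottom-up:
hanoi_count(1) = 1
hanoi_count(2) = 2 * 1 + 1 = 3
= 3


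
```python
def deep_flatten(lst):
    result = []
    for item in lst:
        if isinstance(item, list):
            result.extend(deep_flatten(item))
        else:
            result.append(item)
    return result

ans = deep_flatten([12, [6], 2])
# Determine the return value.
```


deep_flatten([12, [6], 2])
Processing each element:
  12 is not a list -> append 12
  [6] is a list -> deep_flatten recursively -> [6]
  2 is not a list -> append 2
= [12, 6, 2]


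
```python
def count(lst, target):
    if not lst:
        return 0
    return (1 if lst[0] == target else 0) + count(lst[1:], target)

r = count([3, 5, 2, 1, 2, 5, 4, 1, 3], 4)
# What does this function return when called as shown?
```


count([3, 5, 2, 1, 2, 5, 4, 1, 3], 4)
lst[0]=3 != 4: 0 + count([5, 2, 1, 2, 5, 4, 1, 3], 4)
lst[0]=5 != 4: 0 + count([2, 1, 2, 5, 4, 1, 3], 4)
lst[0]=2 != 4: 0 + count([1, 2, 5, 4, 1, 3], 4)
lst[0]=1 != 4: 0 + count([2, 5, 4, 1, 3], 4)
lst[0]=2 != 4: 0 + count([5, 4, 1, 3], 4)
lst[0]=5 != 4: 0 + count([4, 1, 3], 4)
lst[0]=4 == 4: 1 + count([1, 3], 4)
lst[0]=1 != 4: 0 + count([3], 4)
lst[0]=3 != 4: 0 + count([], 4)
= 1


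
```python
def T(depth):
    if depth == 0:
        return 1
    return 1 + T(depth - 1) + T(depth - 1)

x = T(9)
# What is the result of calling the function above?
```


T(9)
= 1 + T(8) + T(8)
= 1 + 2 * T(8)
T(k) = 2^(k+1) - 1
T(0) = 1
T(1) = 3
T(2) = 7
T(3) = 15
T(4) = 31
T(9) = 2^10 - 1 = 1023


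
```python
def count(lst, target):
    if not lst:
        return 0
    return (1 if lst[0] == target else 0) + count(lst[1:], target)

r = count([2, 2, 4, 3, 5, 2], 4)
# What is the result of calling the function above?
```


count([2, 2, 4, 3, 5, 2], 4)
lst[0]=2 != 4: 0 + count([2, 4, 3, 5, 2], 4)
lst[0]=2 != 4: 0 + count([4, 3, 5, 2], 4)
lst[0]=4 == 4: 1 + count([3, 5, 2], 4)
lst[0]=3 != 4: 0 + count([5, 2], 4)
lst[0]=5 != 4: 0 + count([2], 4)
lst[0]=2 != 4: 0 + count([], 4)
= 1


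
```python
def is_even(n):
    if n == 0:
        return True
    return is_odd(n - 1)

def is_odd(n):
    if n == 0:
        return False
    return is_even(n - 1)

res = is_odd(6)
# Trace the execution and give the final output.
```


is_odd(6)
= is_even(5)
= is_odd(4)
= is_even(3)
= is_odd(2)
= is_even(1)
= is_odd(0)
n == 0: return False
= False


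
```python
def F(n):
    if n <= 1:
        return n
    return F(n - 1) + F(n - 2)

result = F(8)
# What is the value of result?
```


F(8)
= F(7) + F(6)
= (F(6) + F(5)) + F(6)
Computing bottom-up: F(0)=0, F(1)=1, F(2)=1, F(3)=2, F(4)=3, F(5)=5, F(6)=8, F(7)=13, F(8)=21
= 21


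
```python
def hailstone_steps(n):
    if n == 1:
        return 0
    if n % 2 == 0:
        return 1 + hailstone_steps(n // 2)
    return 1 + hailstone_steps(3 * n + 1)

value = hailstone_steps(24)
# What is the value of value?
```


hailstone_steps(24)
24 is even -> hailstone_steps(12)
12 is even -> hailstone_steps(6)
6 is even -> hailstone_steps(3)
3 is odd -> 3*3+1 = 10 -> hailstone_steps(10)
10 is even -> hailstone_steps(5)
5 is odd -> 3*5+1 = 16 -> hailstone_steps(16)
16 is even -> hailstone_steps(8)
8 is even -> hailstone_steps(4)
4 is even -> hailstone_steps(2)
2 is even -> hailstone_steps(1)
Reached 1 after 10 steps
= 10


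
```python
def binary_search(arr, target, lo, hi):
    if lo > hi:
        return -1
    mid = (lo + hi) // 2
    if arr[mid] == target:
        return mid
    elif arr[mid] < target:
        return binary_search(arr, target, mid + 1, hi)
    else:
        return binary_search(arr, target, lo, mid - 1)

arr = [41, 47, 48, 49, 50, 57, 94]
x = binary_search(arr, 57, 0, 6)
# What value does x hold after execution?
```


binary_search(arr, 57, 0, 6)
lo=0, hi=6, mid=3, arr[mid]=49
49 < 57, search right half
lo=4, hi=6, mid=5, arr[mid]=57
arr[5] == 57, found at index 5
= 5


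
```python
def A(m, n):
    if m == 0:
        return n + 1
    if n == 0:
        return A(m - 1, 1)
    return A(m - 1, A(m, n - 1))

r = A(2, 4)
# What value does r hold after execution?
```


A(2, 4)
= A(1, A(2, 3))
First compute A(2, 3) = 9
= A(1, 9)
= 11


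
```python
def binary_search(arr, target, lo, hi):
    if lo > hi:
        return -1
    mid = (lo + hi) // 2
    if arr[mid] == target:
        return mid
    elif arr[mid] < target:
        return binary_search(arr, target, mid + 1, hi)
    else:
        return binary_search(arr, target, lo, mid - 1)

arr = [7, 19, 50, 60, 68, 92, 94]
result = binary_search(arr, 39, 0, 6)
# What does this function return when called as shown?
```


binary_search(arr, 39, 0, 6)
lo=0, hi=6, mid=3, arr[mid]=60
60 > 39, search left half
lo=0, hi=2, mid=1, arr[mid]=19
19 < 39, search right half
lo=2, hi=2, mid=2, arr[mid]=50
50 > 39, search left half
lo > hi, target not found, return -1
= -1


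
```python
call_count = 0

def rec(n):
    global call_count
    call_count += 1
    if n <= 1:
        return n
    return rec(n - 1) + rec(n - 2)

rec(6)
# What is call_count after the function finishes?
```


rec(6) calls rec(5) and rec(4); each non-base call branches into two more.
Let C(k) = total number of calls made by rec(k), including the call to rec(k) itself.
Base cases: C(0) = 1, C(1) = 1
Recurrence: C(k) = 1 + C(k-1) + C(k-2)
  C(2) = 1 + C(1) + C(0) = 1 + 1 + 1 = 3
  C(3) = 1 + C(2) + C(1) = 1 + 3 + 1 = 5
  C(4) = 1 + C(3) + C(2) = 1 + 5 + 3 = 9
  C(5) = 1 + C(4) + C(3) = 1 + 9 + 5 = 15
  C(6) = 1 + C(5) + C(4) = 1 + 15 + 9 = 25
Total calls = C(6) = 25


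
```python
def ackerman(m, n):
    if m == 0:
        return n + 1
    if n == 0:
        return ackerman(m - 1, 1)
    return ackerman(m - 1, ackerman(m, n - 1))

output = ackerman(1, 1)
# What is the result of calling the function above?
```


ackerman(1, 1)
= ackerman(0, ackerman(1, 0))
First compute ackerman(1, 0) = 2
= ackerman(0, 2)
= 3


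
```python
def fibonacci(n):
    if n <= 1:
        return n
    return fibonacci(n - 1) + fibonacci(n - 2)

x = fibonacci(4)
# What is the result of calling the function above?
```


fibonacci(4)
= fibonacci(3) + fibonacci(2)
= (fibonacci(2) + fibonacci(1)) + fibonacci(2)
Computing bottom-up: fibonacci(0)=0, fibonacci(1)=1, fibonacci(2)=1, fibonacci(3)=2, fibonacci(4)=3
= 3


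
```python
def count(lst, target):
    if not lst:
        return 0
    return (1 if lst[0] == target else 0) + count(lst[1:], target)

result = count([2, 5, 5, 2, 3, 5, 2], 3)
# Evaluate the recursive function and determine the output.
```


count([2, 5, 5, 2, 3, 5, 2], 3)
lst[0]=2 != 3: 0 + count([5, 5, 2, 3, 5, 2], 3)
lst[0]=5 != 3: 0 + count([5, 2, 3, 5, 2], 3)
lst[0]=5 != 3: 0 + count([2, 3, 5, 2], 3)
lst[0]=2 != 3: 0 + count([3, 5, 2], 3)
lst[0]=3 == 3: 1 + count([5, 2], 3)
lst[0]=5 != 3: 0 + count([2], 3)
lst[0]=2 != 3: 0 + count([], 3)
= 1


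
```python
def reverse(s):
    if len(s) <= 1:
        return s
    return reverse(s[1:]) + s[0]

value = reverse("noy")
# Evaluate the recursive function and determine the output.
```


reverse("noy")
= reverse("oy") + "n"
= reverse("y") + "o" + "n"
= "y" + "o" + "n"
= "yon"


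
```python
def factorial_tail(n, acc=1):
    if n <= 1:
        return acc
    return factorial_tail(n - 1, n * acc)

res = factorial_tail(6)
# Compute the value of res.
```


factorial_tail(6, 1)
= factorial_tail(5, 6 * 1) = factorial_tail(5, 6)
= factorial_tail(4, 5 * 6) = factorial_tail(4, 30)
= factorial_tail(3, 4 * 30) = factorial_tail(3, 120)
= factorial_tail(2, 3 * 120) = factorial_tail(2, 360)
= factorial_tail(1, 2 * 360) = factorial_tail(1, 720)
n <= 1, return acc = 720


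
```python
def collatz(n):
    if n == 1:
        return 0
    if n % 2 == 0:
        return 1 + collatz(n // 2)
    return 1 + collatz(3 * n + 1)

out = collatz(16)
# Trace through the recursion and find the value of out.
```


collatz(16)
16 is even -> collatz(8)
8 is even -> collatz(4)
4 is even -> collatz(2)
2 is even -> collatz(1)
Reached 1 after 4 steps
= 4


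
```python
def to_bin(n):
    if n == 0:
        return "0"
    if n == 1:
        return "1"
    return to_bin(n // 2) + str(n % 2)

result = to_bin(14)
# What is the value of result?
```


to_bin(14)
= to_bin(7) + "0"
= to_bin(3) + "1" + "0"
= to_bin(1) + "1" + "1" + "0"
= "1" + "1" + "1" + "0"
= "1110"


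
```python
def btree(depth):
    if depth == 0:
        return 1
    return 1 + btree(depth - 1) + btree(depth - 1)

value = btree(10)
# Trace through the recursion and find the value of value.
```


btree(10)
= 1 + btree(9) + btree(9)
= 1 + 2 * btree(9)
btree(k) = 2^(k+1) - 1
btree(0) = 1
btree(1) = 3
btree(2) = 7
btree(3) = 15
btree(4) = 31
btree(10) = 2^11 - 1 = 2047


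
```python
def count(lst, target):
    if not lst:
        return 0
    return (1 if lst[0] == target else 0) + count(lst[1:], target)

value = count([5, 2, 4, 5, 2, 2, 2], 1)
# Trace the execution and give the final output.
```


count([5, 2, 4, 5, 2, 2, 2], 1)
lst[0]=5 != 1: 0 + count([2, 4, 5, 2, 2, 2], 1)
lst[0]=2 != 1: 0 + count([4, 5, 2, 2, 2], 1)
lst[0]=4 != 1: 0 + count([5, 2, 2, 2], 1)
lst[0]=5 != 1: 0 + count([2, 2, 2], 1)
lst[0]=2 != 1: 0 + count([2, 2], 1)
lst[0]=2 != 1: 0 + count([2], 1)
lst[0]=2 != 1: 0 + count([], 1)
= 0


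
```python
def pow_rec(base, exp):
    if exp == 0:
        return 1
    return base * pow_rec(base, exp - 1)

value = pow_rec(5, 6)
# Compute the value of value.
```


pow_rec(5, 6)
= 5 * pow_rec(5, 5)
= 5 * 5 * pow_rec(5, 4)
= 5 * 5 * 5 * pow_rec(5, 3)
= 5 * 5 * 5 * 5 * pow_rec(5, 2)
= 5 * 5 * 5 * 5 * 5 * pow_rec(5, 1)
= 5 * 5 * 5 * 5 * 5 * 5 * pow_rec(5, 0)
= 5 * 5 * 5 * 5 * 5 * 5 * 1
= 15625


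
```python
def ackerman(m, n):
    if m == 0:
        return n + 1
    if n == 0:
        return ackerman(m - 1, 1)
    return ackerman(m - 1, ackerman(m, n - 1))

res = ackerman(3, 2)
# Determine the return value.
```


ackerman(3, 2)
= ackerman(2, ackerman(3, 1))
First compute ackerman(3, 1) = 13
= ackerman(2, 13)
= 29


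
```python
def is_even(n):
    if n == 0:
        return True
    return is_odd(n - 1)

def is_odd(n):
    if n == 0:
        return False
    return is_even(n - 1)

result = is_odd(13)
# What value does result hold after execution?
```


is_odd(13)
= is_even(12)
= is_odd(11)
= is_even(10)
= is_odd(9)
= is_even(8)
= is_odd(7)
= is_even(6)
= is_odd(5)
= is_even(4)
= is_odd(3)
= is_even(2)
= is_odd(1)
= is_even(0)
n == 0: return True
= True


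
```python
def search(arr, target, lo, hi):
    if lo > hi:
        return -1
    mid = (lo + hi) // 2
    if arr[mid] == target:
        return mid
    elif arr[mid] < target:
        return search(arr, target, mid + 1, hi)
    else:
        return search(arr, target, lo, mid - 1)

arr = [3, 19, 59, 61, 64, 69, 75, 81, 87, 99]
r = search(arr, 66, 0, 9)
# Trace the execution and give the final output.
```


search(arr, 66, 0, 9)
lo=0, hi=9, mid=4, arr[mid]=64
64 < 66, search right half
lo=5, hi=9, mid=7, arr[mid]=81
81 > 66, search left half
lo=5, hi=6, mid=5, arr[mid]=69
69 > 66, search left half
lo > hi, target not found, return -1
= -1


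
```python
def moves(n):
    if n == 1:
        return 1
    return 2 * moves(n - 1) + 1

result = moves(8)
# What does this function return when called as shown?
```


moves(8)
= 2 * moves(7) + 1
= 2 * (2 * moves(6) + 1) + 1
= 2 * (2 * (2 * moves(5) + 1) + 1) + 1
= 2 * (2 * (2 * (2 * moves(4) + 1) + 1) + 1) + 1
= 2 * (2 * (2 * (2 * (2 * moves(3) + 1) + 1) + 1) + 1) + 1
= 2 * (2 * (2 * (2 * (2 * (2 * moves(2) + 1) + 1) + 1) + 1) + 1) + 1
= 2 * (2 * (2 * (2 * (2 * (2 * (2 * moves(1) + 1) + 1) + 1) + 1) + 1) + 1) + 1
Now compute bottom-up:
moves(1) = 1
moves(2) = 2 * 1 + 1 = 3
moves(3) = 2 * 3 + 1 = 7
moves(4) = 2 * 7 + 1 = 15
moves(5) = 2 * 15 + 1 = 31
moves(6) = 2 * 31 + 1 = 63
moves(7) = 2 * 63 + 1 = 127
moves(8) = 2 * 127 + 1 = 255
= 255


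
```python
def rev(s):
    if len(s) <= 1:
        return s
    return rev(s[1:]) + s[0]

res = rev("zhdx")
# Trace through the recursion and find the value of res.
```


rev("zhdx")
= rev("hdx") + "z"
= rev("dx") + "h" + "z"
= rev("x") + "d" + "h" + "z"
= "x" + "d" + "h" + "z"
= "xdhz"


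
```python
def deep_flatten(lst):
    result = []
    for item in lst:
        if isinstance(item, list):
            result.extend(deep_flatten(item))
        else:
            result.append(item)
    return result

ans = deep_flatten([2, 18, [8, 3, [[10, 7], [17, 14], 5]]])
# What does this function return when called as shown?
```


deep_flatten([2, 18, [8, 3, [[10, 7], [17, 14], 5]]])
Processing each element:
  2 is not a list -> append 2
  18 is not a list -> append 18
  [8, 3, [[10, 7], [17, 14], 5]] is a list -> deep_flatten recursively -> [8, 3, 10, 7, 17, 14, 5]
= [2, 18, 8, 3, 10, 7, 17, 14, 5]


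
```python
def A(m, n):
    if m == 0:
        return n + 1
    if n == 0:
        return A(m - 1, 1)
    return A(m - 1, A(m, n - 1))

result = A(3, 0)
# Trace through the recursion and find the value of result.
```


A(3, 0)
n == 0: return A(2, 1)
= A(2, 1) = 5
= 5


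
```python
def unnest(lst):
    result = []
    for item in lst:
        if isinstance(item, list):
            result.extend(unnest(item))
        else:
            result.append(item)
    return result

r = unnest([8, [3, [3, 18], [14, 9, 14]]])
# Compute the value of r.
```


unnest([8, [3, [3, 18], [14, 9, 14]]])
Processing each element:
  8 is not a list -> append 8
  [3, [3, 18], [14, 9, 14]] is a list -> unnest recursively -> [3, 3, 18, 14, 9, 14]
= [8, 3, 3, 18, 14, 9, 14]


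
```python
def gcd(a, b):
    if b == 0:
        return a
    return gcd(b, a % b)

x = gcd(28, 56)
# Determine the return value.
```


gcd(28, 56)
= gcd(56, 28 % 56) = gcd(56, 28)
= gcd(28, 56 % 28) = gcd(28, 0)
b == 0, return a = 28


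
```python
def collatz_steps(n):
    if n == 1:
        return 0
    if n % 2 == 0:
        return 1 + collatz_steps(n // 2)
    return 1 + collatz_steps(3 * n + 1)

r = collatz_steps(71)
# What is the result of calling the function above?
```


collatz_steps(71)
71 is odd -> 3*71+1 = 214 -> collatz_steps(214)
214 is even -> collatz_steps(107)
107 is odd -> 3*107+1 = 322 -> collatz_steps(322)
322 is even -> collatz_steps(161)
161 is odd -> 3*161+1 = 484 -> collatz_steps(484)
484 is even -> collatz_steps(242)
242 is even -> collatz_steps(121)
121 is odd -> 3*121+1 = 364 -> collatz_steps(364)
364 is even -> collatz_steps(182)
182 is even -> collatz_steps(91)
91 is odd -> 3*91+1 = 274 -> collatz_steps(274)
274 is even -> collatz_steps(137)
137 is odd -> 3*137+1 = 412 -> collatz_steps(412)
412 is even -> collatz_steps(206)
206 is even -> collatz_steps(103)
103 is odd -> 3*103+1 = 310 -> collatz_steps(310)
310 is even -> collatz_steps(155)
155 is odd -> 3*155+1 = 466 -> collatz_steps(466)
466 is even -> collatz_steps(233)
233 is odd -> 3*233+1 = 700 -> collatz_steps(700)
700 is even -> collatz_steps(350)
350 is even -> collatz_steps(175)
175 is odd -> 3*175+1 = 526 -> collatz_steps(526)
526 is even -> collatz_steps(263)
263 is odd -> 3*263+1 = 790 -> collatz_steps(790)
790 is even -> collatz_steps(395)
395 is odd -> 3*395+1 = 1186 -> collatz_steps(1186)
1186 is even -> collatz_steps(593)
593 is odd -> 3*593+1 = 1780 -> collatz_steps(1780)
1780 is even -> collatz_steps(890)
890 is even -> collatz_steps(445)
445 is odd -> 3*445+1 = 1336 -> collatz_steps(1336)
1336 is even -> collatz_steps(668)
668 is even -> collatz_steps(334)
334 is even -> collatz_steps(167)
167 is odd -> 3*167+1 = 502 -> collatz_steps(502)
502 is even -> collatz_steps(251)
251 is odd -> 3*251+1 = 754 -> collatz_steps(754)
754 is even -> collatz_steps(377)
377 is odd -> 3*377+1 = 1132 -> collatz_steps(1132)
1132 is even -> collatz_steps(566)
566 is even -> collatz_steps(283)
283 is odd -> 3*283+1 = 850 -> collatz_steps(850)
850 is even -> collatz_steps(425)
425 is odd -> 3*425+1 = 1276 -> collatz_steps(1276)
1276 is even -> collatz_steps(638)
638 is even -> collatz_steps(319)
319 is odd -> 3*319+1 = 958 -> collatz_steps(958)
958 is even -> collatz_steps(479)
479 is odd -> 3*479+1 = 1438 -> collatz_steps(1438)
1438 is even -> collatz_steps(719)
719 is odd -> 3*719+1 = 2158 -> collatz_steps(2158)
2158 is even -> collatz_steps(1079)
1079 is odd -> 3*1079+1 = 3238 -> collatz_steps(3238)
3238 is even -> collatz_steps(1619)
1619 is odd -> 3*1619+1 = 4858 -> collatz_steps(4858)
4858 is even -> collatz_steps(2429)
2429 is odd -> 3*2429+1 = 7288 -> collatz_steps(7288)
7288 is even -> collatz_steps(3644)
3644 is even -> collatz_steps(1822)
1822 is even -> collatz_steps(911)
911 is odd -> 3*911+1 = 2734 -> collatz_steps(2734)
2734 is even -> collatz_steps(1367)
1367 is odd -> 3*1367+1 = 4102 -> collatz_steps(4102)
4102 is even -> collatz_steps(2051)
2051 is odd -> 3*2051+1 = 6154 -> collatz_steps(6154)
6154 is even -> collatz_steps(3077)
3077 is odd -> 3*3077+1 = 9232 -> collatz_steps(9232)
9232 is even -> collatz_steps(4616)
4616 is even -> collatz_steps(2308)
2308 is even -> collatz_steps(1154)
1154 is even -> collatz_steps(577)
577 is odd -> 3*577+1 = 1732 -> collatz_steps(1732)
1732 is even -> collatz_steps(866)
866 is even -> collatz_steps(433)
433 is odd -> 3*433+1 = 1300 -> collatz_steps(1300)
1300 is even -> collatz_steps(650)
650 is even -> collatz_steps(325)
325 is odd -> 3*325+1 = 976 -> collatz_steps(976)
976 is even -> collatz_steps(488)
488 is even -> collatz_steps(244)
244 is even -> collatz_steps(122)
122 is even -> collatz_steps(61)
61 is odd -> 3*61+1 = 184 -> collatz_steps(184)
184 is even -> collatz_steps(92)
92 is even -> collatz_steps(46)
46 is even -> collatz_steps(23)
23 is odd -> 3*23+1 = 70 -> collatz_steps(70)
70 is even -> collatz_steps(35)
35 is odd -> 3*35+1 = 106 -> collatz_steps(106)
106 is even -> collatz_steps(53)
53 is odd -> 3*53+1 = 160 -> collatz_steps(160)
160 is even -> collatz_steps(80)
80 is even -> collatz_steps(40)
40 is even -> collatz_steps(20)
20 is even -> collatz_steps(10)
10 is even -> collatz_steps(5)
5 is odd -> 3*5+1 = 16 -> collatz_steps(16)
16 is even -> collatz_steps(8)
8 is even -> collatz_steps(4)
4 is even -> collatz_steps(2)
2 is even -> collatz_steps(1)
Reached 1 after 102 steps
= 102


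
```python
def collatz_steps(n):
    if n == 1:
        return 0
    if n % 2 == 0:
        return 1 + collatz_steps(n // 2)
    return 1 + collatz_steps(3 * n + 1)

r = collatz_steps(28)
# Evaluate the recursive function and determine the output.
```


collatz_steps(28)
28 is even -> collatz_steps(14)
14 is even -> collatz_steps(7)
7 is odd -> 3*7+1 = 22 -> collatz_steps(22)
22 is even -> collatz_steps(11)
11 is odd -> 3*11+1 = 34 -> collatz_steps(34)
34 is even -> collatz_steps(17)
17 is odd -> 3*17+1 = 52 -> collatz_steps(52)
52 is even -> collatz_steps(26)
26 is even -> collatz_steps(13)
13 is odd -> 3*13+1 = 40 -> collatz_steps(40)
40 is even -> collatz_steps(20)
20 is even -> collatz_steps(10)
10 is even -> collatz_steps(5)
5 is odd -> 3*5+1 = 16 -> collatz_steps(16)
16 is even -> collatz_steps(8)
8 is even -> collatz_steps(4)
4 is even -> collatz_steps(2)
2 is even -> collatz_steps(1)
Reached 1 after 18 steps
= 18


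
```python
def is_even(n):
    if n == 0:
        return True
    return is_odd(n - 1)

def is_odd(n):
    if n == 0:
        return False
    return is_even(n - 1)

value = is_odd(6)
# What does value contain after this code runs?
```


is_odd(6)
= is_even(5)
= is_odd(4)
= is_even(3)
= is_odd(2)
= is_even(1)
= is_odd(0)
n == 0: return False
= False


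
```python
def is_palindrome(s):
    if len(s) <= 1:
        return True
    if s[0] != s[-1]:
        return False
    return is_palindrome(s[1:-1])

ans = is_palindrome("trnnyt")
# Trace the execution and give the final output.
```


is_palindrome("trnnyt")
"trnnyt": s[0]='t' == s[-1]='t' -> is_palindrome("rnny")
"rnny": s[0]='r' != s[-1]='y' -> False
= False


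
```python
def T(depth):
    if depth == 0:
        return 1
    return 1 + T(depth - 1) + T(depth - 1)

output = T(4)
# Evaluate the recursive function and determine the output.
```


T(4)
= 1 + T(3) + T(3)
= 1 + 2 * T(3)
T(k) = 2^(k+1) - 1
T(0) = 1
T(1) = 3
T(2) = 7
T(3) = 15
T(4) = 31
T(4) = 2^5 - 1 = 31


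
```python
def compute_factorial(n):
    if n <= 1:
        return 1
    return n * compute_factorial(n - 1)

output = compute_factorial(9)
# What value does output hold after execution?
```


compute_factorial(9)
= 9 * compute_factorial(8)
= 9 * 8 * compute_factorial(7)
= 9 * 8 * 7 * compute_factorial(6)
= 9 * 8 * 7 * 6 * compute_factorial(5)
= 9 * 8 * 7 * 6 * 5 * compute_factorial(4)
= 9 * 8 * 7 * 6 * 5 * 4 * compute_factorial(3)
= 9 * 8 * 7 * 6 * 5 * 4 * 3 * compute_factorial(2)
= 9 * 8 * 7 * 6 * 5 * 4 * 3 * 2 * compute_factorial(1)
= 9 * 8 * 7 * 6 * 5 * 4 * 3 * 2 * 1
= 362880


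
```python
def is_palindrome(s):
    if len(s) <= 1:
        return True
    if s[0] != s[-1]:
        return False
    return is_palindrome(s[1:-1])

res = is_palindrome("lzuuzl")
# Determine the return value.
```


is_palindrome("lzuuzl")
"lzuuzl": s[0]='l' == s[-1]='l' -> is_palindrome("zuuz")
"zuuz": s[0]='z' == s[-1]='z' -> is_palindrome("uu")
"uu": s[0]='u' == s[-1]='u' -> is_palindrome("")
"": len <= 1 -> True
= True


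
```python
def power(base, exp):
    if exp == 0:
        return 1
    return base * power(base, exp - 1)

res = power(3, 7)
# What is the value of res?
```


power(3, 7)
= 3 * power(3, 6)
= 3 * 3 * power(3, 5)
= 3 * 3 * 3 * power(3, 4)
= 3 * 3 * 3 * 3 * power(3, 3)
= 3 * 3 * 3 * 3 * 3 * power(3, 2)
= 3 * 3 * 3 * 3 * 3 * 3 * power(3, 1)
= 3 * 3 * 3 * 3 * 3 * 3 * 3 * power(3, 0)
= 3 * 3 * 3 * 3 * 3 * 3 * 3 * 1
= 2187


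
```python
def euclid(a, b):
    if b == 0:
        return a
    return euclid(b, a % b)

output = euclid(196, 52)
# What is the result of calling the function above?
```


euclid(196, 52)
= euclid(52, 196 % 52) = euclid(52, 40)
= euclid(40, 52 % 40) = euclid(40, 12)
= euclid(12, 40 % 12) = euclid(12, 4)
= euclid(4, 12 % 4) = euclid(4, 0)
b == 0, return a = 4


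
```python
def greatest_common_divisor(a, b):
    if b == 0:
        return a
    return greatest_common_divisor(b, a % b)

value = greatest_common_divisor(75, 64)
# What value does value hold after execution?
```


greatest_common_divisor(75, 64)
= greatest_common_divisor(64, 75 % 64) = greatest_common_divisor(64, 11)
= greatest_common_divisor(11, 64 % 11) = greatest_common_divisor(11, 9)
= greatest_common_divisor(9, 11 % 9) = greatest_common_divisor(9, 2)
= greatest_common_divisor(2, 9 % 2) = greatest_common_divisor(2, 1)
= greatest_common_divisor(1, 2 % 1) = greatest_common_divisor(1, 0)
b == 0, return a = 1


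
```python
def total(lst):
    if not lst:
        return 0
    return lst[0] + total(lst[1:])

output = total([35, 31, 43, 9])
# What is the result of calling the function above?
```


total([35, 31, 43, 9])
= 35 + total([31, 43, 9])
= 35 + 31 + total([43, 9])
= 35 + 31 + 43 + total([9])
= 35 + 31 + 43 + 9 + total([])
= 35 + 31 + 43 + 9 + 0
= 118


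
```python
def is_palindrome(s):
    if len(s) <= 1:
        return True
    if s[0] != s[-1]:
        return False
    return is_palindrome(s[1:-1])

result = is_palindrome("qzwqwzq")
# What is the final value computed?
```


is_palindrome("qzwqwzq")
"qzwqwzq": s[0]='q' == s[-1]='q' -> is_palindrome("zwqwz")
"zwqwz": s[0]='z' == s[-1]='z' -> is_palindrome("wqw")
"wqw": s[0]='w' == s[-1]='w' -> is_palindrome("q")
"q": len <= 1 -> True
= True


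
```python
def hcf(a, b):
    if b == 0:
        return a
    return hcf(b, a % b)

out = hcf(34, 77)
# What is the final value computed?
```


hcf(34, 77)
= hcf(77, 34 % 77) = hcf(77, 34)
= hcf(34, 77 % 34) = hcf(34, 9)
= hcf(9, 34 % 9) = hcf(9, 7)
= hcf(7, 9 % 7) = hcf(7, 2)
= hcf(2, 7 % 2) = hcf(2, 1)
= hcf(1, 2 % 1) = hcf(1, 0)
b == 0, return a = 1


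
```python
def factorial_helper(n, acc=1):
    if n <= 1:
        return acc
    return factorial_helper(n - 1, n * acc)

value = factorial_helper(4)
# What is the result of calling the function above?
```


factorial_helper(4, 1)
= factorial_helper(3, 4 * 1) = factorial_helper(3, 4)
= factorial_helper(2, 3 * 4) = factorial_helper(2, 12)
= factorial_helper(1, 2 * 12) = factorial_helper(1, 24)
n <= 1, return acc = 24


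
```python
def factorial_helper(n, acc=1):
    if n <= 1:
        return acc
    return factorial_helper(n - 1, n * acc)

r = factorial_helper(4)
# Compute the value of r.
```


factorial_helper(4, 1)
= factorial_helper(3, 4 * 1) = factorial_helper(3, 4)
= factorial_helper(2, 3 * 4) = factorial_helper(2, 12)
= factorial_helper(1, 2 * 12) = factorial_helper(1, 24)
n <= 1, return acc = 24


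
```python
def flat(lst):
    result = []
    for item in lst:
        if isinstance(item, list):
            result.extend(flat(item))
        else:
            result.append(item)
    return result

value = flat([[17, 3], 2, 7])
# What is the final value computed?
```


flat([[17, 3], 2, 7])
Processing each element:
  [17, 3] is a list -> flat recursively -> [17, 3]
  2 is not a list -> append 2
  7 is not a list -> append 7
= [17, 3, 2, 7]


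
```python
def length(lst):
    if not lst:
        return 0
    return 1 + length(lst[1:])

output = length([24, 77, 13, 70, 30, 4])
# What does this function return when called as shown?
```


length([24, 77, 13, 70, 30, 4])
= 1 + length([77, 13, 70, 30, 4])
= 1 + 1 + length([13, 70, 30, 4])
= 1 + 1 + 1 + length([70, 30, 4])
= 1 + 1 + 1 + 1 + length([30, 4])
= 1 + 1 + 1 + 1 + 1 + length([4])
= 1 + 1 + 1 + 1 + 1 + 1 + length([])
= 1 + 1 + 1 + 1 + 1 + 1 + 0
= 6


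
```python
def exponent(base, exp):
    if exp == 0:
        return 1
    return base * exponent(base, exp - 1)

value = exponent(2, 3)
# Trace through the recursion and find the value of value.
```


exponent(2, 3)
= 2 * exponent(2, 2)
= 2 * 2 * exponent(2, 1)
= 2 * 2 * 2 * exponent(2, 0)
= 2 * 2 * 2 * 1
= 8


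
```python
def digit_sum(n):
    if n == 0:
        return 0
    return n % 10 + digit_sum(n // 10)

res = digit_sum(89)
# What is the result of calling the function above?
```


digit_sum(89)
= 9 + digit_sum(8)
= 9 + 8 + digit_sum(0)
= 9 + 8 + 0
= 17


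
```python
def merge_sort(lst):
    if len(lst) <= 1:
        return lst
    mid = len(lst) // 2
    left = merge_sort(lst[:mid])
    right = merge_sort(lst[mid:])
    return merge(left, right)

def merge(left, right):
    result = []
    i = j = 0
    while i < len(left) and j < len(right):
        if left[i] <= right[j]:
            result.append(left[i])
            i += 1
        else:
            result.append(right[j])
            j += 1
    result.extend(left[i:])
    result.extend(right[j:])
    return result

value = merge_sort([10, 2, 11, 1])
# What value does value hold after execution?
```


merge_sort([10, 2, 11, 1])
Split into [10, 2] and [11, 1]
Left sorted: [2, 10]
Right sorted: [1, 11]
Merge [2, 10] and [1, 11]
= [1, 2, 10, 11]


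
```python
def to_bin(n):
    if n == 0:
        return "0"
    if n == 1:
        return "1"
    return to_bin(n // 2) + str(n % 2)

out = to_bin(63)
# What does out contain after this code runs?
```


to_bin(63)
= to_bin(31) + "1"
= to_bin(15) + "1" + "1"
= to_bin(7) + "1" + "1" + "1"
= to_bin(3) + "1" + "1" + "1" + "1"
= to_bin(1) + "1" + "1" + "1" + "1" + "1"
= "1" + "1" + "1" + "1" + "1" + "1"
= "111111"


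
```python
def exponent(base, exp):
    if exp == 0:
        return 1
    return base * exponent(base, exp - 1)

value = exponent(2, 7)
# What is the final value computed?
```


exponent(2, 7)
= 2 * exponent(2, 6)
= 2 * 2 * exponent(2, 5)
= 2 * 2 * 2 * exponent(2, 4)
= 2 * 2 * 2 * 2 * exponent(2, 3)
= 2 * 2 * 2 * 2 * 2 * exponent(2, 2)
= 2 * 2 * 2 * 2 * 2 * 2 * exponent(2, 1)
= 2 * 2 * 2 * 2 * 2 * 2 * 2 * exponent(2, 0)
= 2 * 2 * 2 * 2 * 2 * 2 * 2 * 1
= 128


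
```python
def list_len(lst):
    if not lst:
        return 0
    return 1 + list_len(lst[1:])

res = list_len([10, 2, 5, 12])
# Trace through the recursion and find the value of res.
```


list_len([10, 2, 5, 12])
= 1 + list_len([2, 5, 12])
= 1 + 1 + list_len([5, 12])
= 1 + 1 + 1 + list_len([12])
= 1 + 1 + 1 + 1 + list_len([])
= 1 + 1 + 1 + 1 + 0
= 4


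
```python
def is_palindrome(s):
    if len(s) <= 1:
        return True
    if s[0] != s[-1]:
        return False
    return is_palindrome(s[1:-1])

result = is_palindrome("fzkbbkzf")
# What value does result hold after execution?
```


is_palindrome("fzkbbkzf")
"fzkbbkzf": s[0]='f' == s[-1]='f' -> is_palindrome("zkbbkz")
"zkbbkz": s[0]='z' == s[-1]='z' -> is_palindrome("kbbk")
"kbbk": s[0]='k' == s[-1]='k' -> is_palindrome("bb")
"bb": s[0]='b' == s[-1]='b' -> is_palindrome("")
"": len <= 1 -> True
= True


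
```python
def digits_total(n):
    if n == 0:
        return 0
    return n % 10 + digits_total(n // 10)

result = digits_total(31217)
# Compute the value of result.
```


digits_total(31217)
= 7 + digits_total(3121)
= 7 + 1 + digits_total(312)
= 7 + 1 + 2 + digits_total(31)
= 7 + 1 + 2 + 1 + digits_total(3)
= 7 + 1 + 2 + 1 + 3 + digits_total(0)
= 7 + 1 + 2 + 1 + 3 + 0
= 14


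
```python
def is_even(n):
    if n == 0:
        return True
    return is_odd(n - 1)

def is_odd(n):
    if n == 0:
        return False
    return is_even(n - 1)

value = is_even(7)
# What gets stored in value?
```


is_even(7)
= is_odd(6)
= is_even(5)
= is_odd(4)
= is_even(3)
= is_odd(2)
= is_even(1)
= is_odd(0)
n == 0: return False
= False


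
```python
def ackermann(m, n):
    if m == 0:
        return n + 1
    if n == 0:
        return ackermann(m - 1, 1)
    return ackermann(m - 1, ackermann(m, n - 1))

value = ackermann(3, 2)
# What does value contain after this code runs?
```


ackermann(3, 2)
= ackermann(2, ackermann(3, 1))
First compute ackermann(3, 1) = 13
= ackermann(2, 13)
= 29


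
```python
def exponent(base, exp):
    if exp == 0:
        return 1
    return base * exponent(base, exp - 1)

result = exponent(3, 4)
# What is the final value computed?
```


exponent(3, 4)
= 3 * exponent(3, 3)
= 3 * 3 * exponent(3, 2)
= 3 * 3 * 3 * exponent(3, 1)
= 3 * 3 * 3 * 3 * exponent(3, 0)
= 3 * 3 * 3 * 3 * 1
= 81


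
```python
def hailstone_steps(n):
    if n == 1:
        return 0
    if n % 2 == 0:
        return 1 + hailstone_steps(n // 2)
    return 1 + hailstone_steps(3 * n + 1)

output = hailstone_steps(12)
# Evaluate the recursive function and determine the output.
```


hailstone_steps(12)
12 is even -> hailstone_steps(6)
6 is even -> hailstone_steps(3)
3 is odd -> 3*3+1 = 10 -> hailstone_steps(10)
10 is even -> hailstone_steps(5)
5 is odd -> 3*5+1 = 16 -> hailstone_steps(16)
16 is even -> hailstone_steps(8)
8 is even -> hailstone_steps(4)
4 is even -> hailstone_steps(2)
2 is even -> hailstone_steps(1)
Reached 1 after 9 steps
= 9
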